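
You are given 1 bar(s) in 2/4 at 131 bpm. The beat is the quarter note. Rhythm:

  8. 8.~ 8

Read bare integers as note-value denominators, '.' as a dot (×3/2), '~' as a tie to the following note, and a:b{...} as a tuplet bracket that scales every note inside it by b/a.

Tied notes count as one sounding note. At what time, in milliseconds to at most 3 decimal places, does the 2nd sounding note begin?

note 2 onset = 3/4b = 343.511ms

1. 0.0ms @ 0 + 343.511ms (3/4)
2. 343.511ms @ 3/4 + 572.519ms (5/4)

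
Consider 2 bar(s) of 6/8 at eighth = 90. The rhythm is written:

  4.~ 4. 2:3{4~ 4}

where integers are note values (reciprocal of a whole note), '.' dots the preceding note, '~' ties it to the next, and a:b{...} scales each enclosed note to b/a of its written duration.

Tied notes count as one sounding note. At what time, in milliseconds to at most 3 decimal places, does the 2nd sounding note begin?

note 2 onset = 6b = 4000.0ms

1. 0.0ms @ 0 + 4000.0ms (6)
2. 4000.0ms @ 6 + 4000.0ms (6)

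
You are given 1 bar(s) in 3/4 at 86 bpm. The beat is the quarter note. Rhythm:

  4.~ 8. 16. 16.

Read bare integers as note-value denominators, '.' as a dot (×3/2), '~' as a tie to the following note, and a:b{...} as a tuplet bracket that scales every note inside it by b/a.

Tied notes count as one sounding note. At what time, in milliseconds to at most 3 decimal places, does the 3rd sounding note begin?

note 3 onset = 21/8b = 1831.395ms

1. 0.0ms @ 0 + 1569.767ms (9/4)
2. 1569.767ms @ 9/4 + 261.628ms (3/8)
3. 1831.395ms @ 21/8 + 261.628ms (3/8)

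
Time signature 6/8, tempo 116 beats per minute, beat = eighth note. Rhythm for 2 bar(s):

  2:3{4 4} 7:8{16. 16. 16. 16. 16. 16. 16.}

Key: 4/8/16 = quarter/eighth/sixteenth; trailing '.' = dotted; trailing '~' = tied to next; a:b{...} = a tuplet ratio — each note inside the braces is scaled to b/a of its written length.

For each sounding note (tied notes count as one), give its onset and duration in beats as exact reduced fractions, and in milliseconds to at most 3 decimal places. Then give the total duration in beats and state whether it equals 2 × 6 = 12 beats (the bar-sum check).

1) 0.0ms=0b +1551.724ms=3b
2) 1551.724ms=3b +1551.724ms=3b
3) 3103.448ms=6b +443.35ms=6/7b
4) 3546.798ms=48/7b +443.35ms=6/7b
5) 3990.148ms=54/7b +443.35ms=6/7b
6) 4433.498ms=60/7b +443.35ms=6/7b
7) 4876.847ms=66/7b +443.35ms=6/7b
8) 5320.197ms=72/7b +443.35ms=6/7b
9) 5763.547ms=78/7b +443.35ms=6/7b
Σ=12b of 12 (116bpm 6/8) — PASS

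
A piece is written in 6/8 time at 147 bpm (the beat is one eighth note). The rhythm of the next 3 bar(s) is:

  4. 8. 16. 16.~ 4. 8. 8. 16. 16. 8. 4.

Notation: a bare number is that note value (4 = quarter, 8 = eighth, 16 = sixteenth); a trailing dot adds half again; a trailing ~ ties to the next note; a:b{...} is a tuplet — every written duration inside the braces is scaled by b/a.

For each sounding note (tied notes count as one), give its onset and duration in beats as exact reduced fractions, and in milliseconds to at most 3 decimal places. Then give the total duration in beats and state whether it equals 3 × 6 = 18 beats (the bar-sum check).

1) 0.0ms=0b +1224.49ms=3b
2) 1224.49ms=3b +612.245ms=3/2b
3) 1836.735ms=9/2b +306.122ms=3/4b
4) 2142.857ms=21/4b +1530.612ms=15/4b
5) 3673.469ms=9b +612.245ms=3/2b
6) 4285.714ms=21/2b +612.245ms=3/2b
7) 4897.959ms=12b +306.122ms=3/4b
8) 5204.082ms=51/4b +306.122ms=3/4b
9) 5510.204ms=27/2b +612.245ms=3/2b
10) 6122.449ms=15b +1224.49ms=3b
Σ=18b of 18 (147bpm 6/8) — PASS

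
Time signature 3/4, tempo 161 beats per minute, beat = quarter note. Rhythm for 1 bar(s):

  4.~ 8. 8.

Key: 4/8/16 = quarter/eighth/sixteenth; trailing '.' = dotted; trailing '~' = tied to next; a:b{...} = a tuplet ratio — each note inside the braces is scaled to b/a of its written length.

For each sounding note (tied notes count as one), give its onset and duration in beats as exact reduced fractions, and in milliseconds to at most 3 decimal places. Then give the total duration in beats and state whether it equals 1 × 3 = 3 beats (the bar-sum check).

1) 0.0ms=0b +838.509ms=9/4b
2) 838.509ms=9/4b +279.503ms=3/4b
Σ=3b of 3 (161bpm 3/4) — PASS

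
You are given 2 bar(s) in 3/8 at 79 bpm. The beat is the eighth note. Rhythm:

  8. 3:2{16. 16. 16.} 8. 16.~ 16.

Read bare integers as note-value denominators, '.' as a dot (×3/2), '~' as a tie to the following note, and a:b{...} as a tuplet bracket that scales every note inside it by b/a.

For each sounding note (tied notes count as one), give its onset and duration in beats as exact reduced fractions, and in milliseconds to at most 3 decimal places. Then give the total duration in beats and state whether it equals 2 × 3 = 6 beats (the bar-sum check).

1) 0.0ms=0b +1139.241ms=3/2b
2) 1139.241ms=3/2b +379.747ms=1/2b
3) 1518.987ms=2b +379.747ms=1/2b
4) 1898.734ms=5/2b +379.747ms=1/2b
5) 2278.481ms=3b +1139.241ms=3/2b
6) 3417.722ms=9/2b +1139.241ms=3/2b
Σ=6b of 6 (79bpm 3/8) — PASS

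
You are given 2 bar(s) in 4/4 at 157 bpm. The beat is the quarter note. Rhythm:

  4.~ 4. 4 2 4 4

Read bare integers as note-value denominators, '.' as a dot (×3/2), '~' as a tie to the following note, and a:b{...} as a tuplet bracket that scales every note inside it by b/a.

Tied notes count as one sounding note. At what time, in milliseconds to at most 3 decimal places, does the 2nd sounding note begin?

1. 0.0ms @ 0 + 1146.497ms (3)
2. 1146.497ms @ 3 + 382.166ms (1)
3. 1528.662ms @ 4 + 764.331ms (2)
4. 2292.994ms @ 6 + 382.166ms (1)
5. 2675.159ms @ 7 + 382.166ms (1)

note 2 onset = 3b = 1146.497ms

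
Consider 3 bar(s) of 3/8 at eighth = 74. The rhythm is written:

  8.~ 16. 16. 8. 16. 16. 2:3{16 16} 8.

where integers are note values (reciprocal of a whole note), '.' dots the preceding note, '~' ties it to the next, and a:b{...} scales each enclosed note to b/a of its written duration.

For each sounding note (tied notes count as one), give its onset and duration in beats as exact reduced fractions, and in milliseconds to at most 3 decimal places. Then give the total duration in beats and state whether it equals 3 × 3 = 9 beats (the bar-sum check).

1) 0.0ms=0b +1824.324ms=9/4b
2) 1824.324ms=9/4b +608.108ms=3/4b
3) 2432.432ms=3b +1216.216ms=3/2b
4) 3648.649ms=9/2b +608.108ms=3/4b
5) 4256.757ms=21/4b +608.108ms=3/4b
6) 4864.865ms=6b +608.108ms=3/4b
7) 5472.973ms=27/4b +608.108ms=3/4b
8) 6081.081ms=15/2b +1216.216ms=3/2b
Σ=9b of 9 (74bpm 3/8) — PASS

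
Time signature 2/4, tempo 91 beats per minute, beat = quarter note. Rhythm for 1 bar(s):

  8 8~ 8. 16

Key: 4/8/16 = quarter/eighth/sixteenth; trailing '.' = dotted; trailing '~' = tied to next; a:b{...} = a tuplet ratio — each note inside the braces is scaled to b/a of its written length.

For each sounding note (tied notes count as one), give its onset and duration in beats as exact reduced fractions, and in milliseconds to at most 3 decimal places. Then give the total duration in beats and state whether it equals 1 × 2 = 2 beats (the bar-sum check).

1) 0.0ms=0b +329.67ms=1/2b
2) 329.67ms=1/2b +824.176ms=5/4b
3) 1153.846ms=7/4b +164.835ms=1/4b
Σ=2b of 2 (91bpm 2/4) — PASS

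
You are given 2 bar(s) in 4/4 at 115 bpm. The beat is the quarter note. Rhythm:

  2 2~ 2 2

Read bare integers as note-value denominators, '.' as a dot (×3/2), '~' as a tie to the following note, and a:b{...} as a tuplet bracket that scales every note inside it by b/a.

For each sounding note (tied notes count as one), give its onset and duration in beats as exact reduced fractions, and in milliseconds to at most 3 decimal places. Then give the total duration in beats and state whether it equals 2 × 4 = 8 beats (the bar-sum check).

1) 0.0ms=0b +1043.478ms=2b
2) 1043.478ms=2b +2086.957ms=4b
3) 3130.435ms=6b +1043.478ms=2b
Σ=8b of 8 (115bpm 4/4) — PASS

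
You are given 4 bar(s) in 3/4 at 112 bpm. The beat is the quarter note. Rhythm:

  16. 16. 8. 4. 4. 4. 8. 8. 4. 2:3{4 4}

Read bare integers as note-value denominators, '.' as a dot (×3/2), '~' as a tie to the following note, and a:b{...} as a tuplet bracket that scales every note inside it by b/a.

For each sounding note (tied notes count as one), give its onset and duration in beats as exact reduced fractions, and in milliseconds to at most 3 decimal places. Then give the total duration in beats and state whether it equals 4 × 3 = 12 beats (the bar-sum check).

1) 0.0ms=0b +200.893ms=3/8b
2) 200.893ms=3/8b +200.893ms=3/8b
3) 401.786ms=3/4b +401.786ms=3/4b
4) 803.571ms=3/2b +803.571ms=3/2b
5) 1607.143ms=3b +803.571ms=3/2b
6) 2410.714ms=9/2b +803.571ms=3/2b
7) 3214.286ms=6b +401.786ms=3/4b
8) 3616.071ms=27/4b +401.786ms=3/4b
9) 4017.857ms=15/2b +803.571ms=3/2b
10) 4821.429ms=9b +803.571ms=3/2b
11) 5625.0ms=21/2b +803.571ms=3/2b
Σ=12b of 12 (112bpm 3/4) — PASS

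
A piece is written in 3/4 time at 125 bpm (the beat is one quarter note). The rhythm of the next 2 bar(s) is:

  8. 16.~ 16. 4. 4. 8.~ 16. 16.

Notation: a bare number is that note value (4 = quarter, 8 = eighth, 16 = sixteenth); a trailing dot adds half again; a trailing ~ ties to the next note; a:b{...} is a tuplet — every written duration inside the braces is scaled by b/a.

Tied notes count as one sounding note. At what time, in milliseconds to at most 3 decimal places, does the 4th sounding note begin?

note 4 onset = 3b = 1440.0ms

1. 0.0ms @ 0 + 360.0ms (3/4)
2. 360.0ms @ 3/4 + 360.0ms (3/4)
3. 720.0ms @ 3/2 + 720.0ms (3/2)
4. 1440.0ms @ 3 + 720.0ms (3/2)
5. 2160.0ms @ 9/2 + 540.0ms (9/8)
6. 2700.0ms @ 45/8 + 180.0ms (3/8)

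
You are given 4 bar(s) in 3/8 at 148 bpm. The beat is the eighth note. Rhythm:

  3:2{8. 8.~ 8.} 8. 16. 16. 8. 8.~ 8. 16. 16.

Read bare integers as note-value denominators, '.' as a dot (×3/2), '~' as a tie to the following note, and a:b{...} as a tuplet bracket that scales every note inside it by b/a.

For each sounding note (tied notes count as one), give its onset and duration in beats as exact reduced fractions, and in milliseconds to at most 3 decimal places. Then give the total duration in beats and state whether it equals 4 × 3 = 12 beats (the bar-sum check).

1) 0.0ms=0b +405.405ms=1b
2) 405.405ms=1b +810.811ms=2b
3) 1216.216ms=3b +608.108ms=3/2b
4) 1824.324ms=9/2b +304.054ms=3/4b
5) 2128.378ms=21/4b +304.054ms=3/4b
6) 2432.432ms=6b +608.108ms=3/2b
7) 3040.541ms=15/2b +1216.216ms=3b
8) 4256.757ms=21/2b +304.054ms=3/4b
9) 4560.811ms=45/4b +304.054ms=3/4b
Σ=12b of 12 (148bpm 3/8) — PASS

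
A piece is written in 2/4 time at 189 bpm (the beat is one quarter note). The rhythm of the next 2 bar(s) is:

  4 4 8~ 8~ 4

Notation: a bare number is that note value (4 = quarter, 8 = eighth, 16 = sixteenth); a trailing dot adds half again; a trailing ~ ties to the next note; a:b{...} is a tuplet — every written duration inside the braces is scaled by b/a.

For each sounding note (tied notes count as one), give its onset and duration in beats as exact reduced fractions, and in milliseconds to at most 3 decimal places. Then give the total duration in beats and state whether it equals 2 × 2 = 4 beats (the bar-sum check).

1) 0.0ms=0b +317.46ms=1b
2) 317.46ms=1b +317.46ms=1b
3) 634.921ms=2b +634.921ms=2b
Σ=4b of 4 (189bpm 2/4) — PASS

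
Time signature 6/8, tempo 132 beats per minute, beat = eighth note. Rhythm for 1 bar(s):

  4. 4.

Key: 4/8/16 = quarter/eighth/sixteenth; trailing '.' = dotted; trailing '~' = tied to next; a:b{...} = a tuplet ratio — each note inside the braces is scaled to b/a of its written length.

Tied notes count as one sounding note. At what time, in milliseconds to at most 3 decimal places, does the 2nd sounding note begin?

1. 0.0ms @ 0 + 1363.636ms (3)
2. 1363.636ms @ 3 + 1363.636ms (3)

note 2 onset = 3b = 1363.636ms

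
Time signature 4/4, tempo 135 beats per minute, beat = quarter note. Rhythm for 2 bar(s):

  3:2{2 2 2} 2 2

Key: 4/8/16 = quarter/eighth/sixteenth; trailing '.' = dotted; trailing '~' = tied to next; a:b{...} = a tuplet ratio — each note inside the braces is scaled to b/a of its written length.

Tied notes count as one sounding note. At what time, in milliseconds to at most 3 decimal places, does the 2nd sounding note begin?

note 2 onset = 4/3b = 592.593ms

1. 0.0ms @ 0 + 592.593ms (4/3)
2. 592.593ms @ 4/3 + 592.593ms (4/3)
3. 1185.185ms @ 8/3 + 592.593ms (4/3)
4. 1777.778ms @ 4 + 888.889ms (2)
5. 2666.667ms @ 6 + 888.889ms (2)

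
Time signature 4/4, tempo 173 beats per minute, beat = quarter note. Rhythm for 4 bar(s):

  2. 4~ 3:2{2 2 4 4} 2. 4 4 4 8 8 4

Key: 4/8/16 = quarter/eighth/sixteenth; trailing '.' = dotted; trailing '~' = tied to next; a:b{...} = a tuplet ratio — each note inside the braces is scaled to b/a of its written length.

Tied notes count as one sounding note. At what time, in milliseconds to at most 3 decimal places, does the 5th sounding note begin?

note 5 onset = 22/3b = 2543.353ms

1. 0.0ms @ 0 + 1040.462ms (3)
2. 1040.462ms @ 3 + 809.249ms (7/3)
3. 1849.711ms @ 16/3 + 462.428ms (4/3)
4. 2312.139ms @ 20/3 + 231.214ms (2/3)
5. 2543.353ms @ 22/3 + 231.214ms (2/3)
6. 2774.566ms @ 8 + 1040.462ms (3)
7. 3815.029ms @ 11 + 346.821ms (1)
8. 4161.85ms @ 12 + 346.821ms (1)
9. 4508.671ms @ 13 + 346.821ms (1)
10. 4855.491ms @ 14 + 173.41ms (1/2)
11. 5028.902ms @ 29/2 + 173.41ms (1/2)
12. 5202.312ms @ 15 + 346.821ms (1)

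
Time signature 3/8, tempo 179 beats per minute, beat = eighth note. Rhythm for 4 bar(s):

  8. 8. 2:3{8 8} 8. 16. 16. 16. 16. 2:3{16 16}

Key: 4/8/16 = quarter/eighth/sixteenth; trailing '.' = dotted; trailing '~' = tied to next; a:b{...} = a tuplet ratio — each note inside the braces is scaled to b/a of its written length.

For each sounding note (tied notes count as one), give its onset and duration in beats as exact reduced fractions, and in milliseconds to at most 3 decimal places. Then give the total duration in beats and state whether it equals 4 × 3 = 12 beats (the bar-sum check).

1) 0.0ms=0b +502.793ms=3/2b
2) 502.793ms=3/2b +502.793ms=3/2b
3) 1005.587ms=3b +502.793ms=3/2b
4) 1508.38ms=9/2b +502.793ms=3/2b
5) 2011.173ms=6b +502.793ms=3/2b
6) 2513.966ms=15/2b +251.397ms=3/4b
7) 2765.363ms=33/4b +251.397ms=3/4b
8) 3016.76ms=9b +251.397ms=3/4b
9) 3268.156ms=39/4b +251.397ms=3/4b
10) 3519.553ms=21/2b +251.397ms=3/4b
11) 3770.95ms=45/4b +251.397ms=3/4b
Σ=12b of 12 (179bpm 3/8) — PASS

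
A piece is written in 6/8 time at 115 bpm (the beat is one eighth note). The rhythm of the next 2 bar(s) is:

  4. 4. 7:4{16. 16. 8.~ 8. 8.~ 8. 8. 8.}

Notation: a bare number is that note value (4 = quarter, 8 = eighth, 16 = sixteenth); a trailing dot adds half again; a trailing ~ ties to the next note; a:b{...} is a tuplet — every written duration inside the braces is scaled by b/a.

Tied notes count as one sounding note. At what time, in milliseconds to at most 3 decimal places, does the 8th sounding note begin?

1. 0.0ms @ 0 + 1565.217ms (3)
2. 1565.217ms @ 3 + 1565.217ms (3)
3. 3130.435ms @ 6 + 223.602ms (3/7)
4. 3354.037ms @ 45/7 + 223.602ms (3/7)
5. 3577.64ms @ 48/7 + 894.41ms (12/7)
6. 4472.05ms @ 60/7 + 894.41ms (12/7)
7. 5366.46ms @ 72/7 + 447.205ms (6/7)
8. 5813.665ms @ 78/7 + 447.205ms (6/7)

note 8 onset = 78/7b = 5813.665ms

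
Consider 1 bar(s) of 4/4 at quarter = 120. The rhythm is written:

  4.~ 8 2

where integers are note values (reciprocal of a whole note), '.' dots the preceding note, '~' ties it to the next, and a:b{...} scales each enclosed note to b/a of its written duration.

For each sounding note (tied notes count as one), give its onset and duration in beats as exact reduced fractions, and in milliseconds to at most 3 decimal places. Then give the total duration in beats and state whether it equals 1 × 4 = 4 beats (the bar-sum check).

1) 0.0ms=0b +1000.0ms=2b
2) 1000.0ms=2b +1000.0ms=2b
Σ=4b of 4 (120bpm 4/4) — PASS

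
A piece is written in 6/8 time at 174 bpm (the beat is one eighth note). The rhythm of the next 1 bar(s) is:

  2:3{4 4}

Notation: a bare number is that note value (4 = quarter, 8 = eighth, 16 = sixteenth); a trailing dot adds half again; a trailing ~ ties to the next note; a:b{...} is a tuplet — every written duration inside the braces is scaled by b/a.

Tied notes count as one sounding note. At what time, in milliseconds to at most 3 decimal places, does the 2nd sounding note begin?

1. 0.0ms @ 0 + 1034.483ms (3)
2. 1034.483ms @ 3 + 1034.483ms (3)

note 2 onset = 3b = 1034.483ms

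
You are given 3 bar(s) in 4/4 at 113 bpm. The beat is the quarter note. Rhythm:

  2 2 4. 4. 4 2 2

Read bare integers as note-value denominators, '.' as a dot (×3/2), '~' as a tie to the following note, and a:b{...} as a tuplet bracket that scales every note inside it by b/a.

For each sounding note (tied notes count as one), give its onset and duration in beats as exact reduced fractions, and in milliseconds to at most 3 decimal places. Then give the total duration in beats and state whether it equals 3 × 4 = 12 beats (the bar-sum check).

1) 0.0ms=0b +1061.947ms=2b
2) 1061.947ms=2b +1061.947ms=2b
3) 2123.894ms=4b +796.46ms=3/2b
4) 2920.354ms=11/2b +796.46ms=3/2b
5) 3716.814ms=7b +530.973ms=1b
6) 4247.788ms=8b +1061.947ms=2b
7) 5309.735ms=10b +1061.947ms=2b
Σ=12b of 12 (113bpm 4/4) — PASS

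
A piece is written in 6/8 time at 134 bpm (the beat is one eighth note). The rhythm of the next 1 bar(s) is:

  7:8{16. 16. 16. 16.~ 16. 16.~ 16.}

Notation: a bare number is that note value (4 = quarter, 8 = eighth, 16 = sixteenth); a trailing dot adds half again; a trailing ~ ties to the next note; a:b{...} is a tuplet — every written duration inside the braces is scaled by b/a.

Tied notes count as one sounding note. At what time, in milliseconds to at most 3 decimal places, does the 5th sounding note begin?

note 5 onset = 30/7b = 1918.977ms

1. 0.0ms @ 0 + 383.795ms (6/7)
2. 383.795ms @ 6/7 + 383.795ms (6/7)
3. 767.591ms @ 12/7 + 383.795ms (6/7)
4. 1151.386ms @ 18/7 + 767.591ms (12/7)
5. 1918.977ms @ 30/7 + 767.591ms (12/7)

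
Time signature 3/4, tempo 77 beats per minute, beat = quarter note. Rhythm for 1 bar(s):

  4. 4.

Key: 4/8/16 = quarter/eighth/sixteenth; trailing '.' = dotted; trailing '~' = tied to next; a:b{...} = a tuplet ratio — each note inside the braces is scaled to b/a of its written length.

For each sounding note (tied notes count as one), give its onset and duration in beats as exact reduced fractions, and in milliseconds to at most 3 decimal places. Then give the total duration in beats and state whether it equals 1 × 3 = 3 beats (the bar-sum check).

1) 0.0ms=0b +1168.831ms=3/2b
2) 1168.831ms=3/2b +1168.831ms=3/2b
Σ=3b of 3 (77bpm 3/4) — PASS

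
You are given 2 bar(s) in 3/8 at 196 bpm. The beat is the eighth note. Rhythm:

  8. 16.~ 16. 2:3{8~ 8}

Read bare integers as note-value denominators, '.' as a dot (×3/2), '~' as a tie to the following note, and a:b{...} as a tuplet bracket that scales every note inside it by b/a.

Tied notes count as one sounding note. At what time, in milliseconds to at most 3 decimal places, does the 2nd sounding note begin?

1. 0.0ms @ 0 + 459.184ms (3/2)
2. 459.184ms @ 3/2 + 459.184ms (3/2)
3. 918.367ms @ 3 + 918.367ms (3)

note 2 onset = 3/2b = 459.184ms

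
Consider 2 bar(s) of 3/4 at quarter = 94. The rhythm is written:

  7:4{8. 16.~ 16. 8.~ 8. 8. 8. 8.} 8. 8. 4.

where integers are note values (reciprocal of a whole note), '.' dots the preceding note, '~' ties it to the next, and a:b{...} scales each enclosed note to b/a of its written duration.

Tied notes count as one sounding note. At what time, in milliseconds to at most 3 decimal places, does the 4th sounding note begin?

1. 0.0ms @ 0 + 273.556ms (3/7)
2. 273.556ms @ 3/7 + 273.556ms (3/7)
3. 547.112ms @ 6/7 + 547.112ms (6/7)
4. 1094.225ms @ 12/7 + 273.556ms (3/7)
5. 1367.781ms @ 15/7 + 273.556ms (3/7)
6. 1641.337ms @ 18/7 + 273.556ms (3/7)
7. 1914.894ms @ 3 + 478.723ms (3/4)
8. 2393.617ms @ 15/4 + 478.723ms (3/4)
9. 2872.34ms @ 9/2 + 957.447ms (3/2)

note 4 onset = 12/7b = 1094.225ms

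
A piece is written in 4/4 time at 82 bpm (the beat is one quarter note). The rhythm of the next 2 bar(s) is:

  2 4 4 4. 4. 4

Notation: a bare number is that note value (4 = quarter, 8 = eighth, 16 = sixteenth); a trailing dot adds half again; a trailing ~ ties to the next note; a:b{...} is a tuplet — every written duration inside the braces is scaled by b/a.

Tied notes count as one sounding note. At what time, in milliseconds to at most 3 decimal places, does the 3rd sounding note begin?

1. 0.0ms @ 0 + 1463.415ms (2)
2. 1463.415ms @ 2 + 731.707ms (1)
3. 2195.122ms @ 3 + 731.707ms (1)
4. 2926.829ms @ 4 + 1097.561ms (3/2)
5. 4024.39ms @ 11/2 + 1097.561ms (3/2)
6. 5121.951ms @ 7 + 731.707ms (1)

note 3 onset = 3b = 2195.122ms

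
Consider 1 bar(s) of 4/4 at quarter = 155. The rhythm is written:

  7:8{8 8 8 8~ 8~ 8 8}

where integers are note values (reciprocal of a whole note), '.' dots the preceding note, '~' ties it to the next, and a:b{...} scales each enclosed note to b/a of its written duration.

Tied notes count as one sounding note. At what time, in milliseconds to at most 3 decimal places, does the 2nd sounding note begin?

1. 0.0ms @ 0 + 221.198ms (4/7)
2. 221.198ms @ 4/7 + 221.198ms (4/7)
3. 442.396ms @ 8/7 + 221.198ms (4/7)
4. 663.594ms @ 12/7 + 663.594ms (12/7)
5. 1327.189ms @ 24/7 + 221.198ms (4/7)

note 2 onset = 4/7b = 221.198ms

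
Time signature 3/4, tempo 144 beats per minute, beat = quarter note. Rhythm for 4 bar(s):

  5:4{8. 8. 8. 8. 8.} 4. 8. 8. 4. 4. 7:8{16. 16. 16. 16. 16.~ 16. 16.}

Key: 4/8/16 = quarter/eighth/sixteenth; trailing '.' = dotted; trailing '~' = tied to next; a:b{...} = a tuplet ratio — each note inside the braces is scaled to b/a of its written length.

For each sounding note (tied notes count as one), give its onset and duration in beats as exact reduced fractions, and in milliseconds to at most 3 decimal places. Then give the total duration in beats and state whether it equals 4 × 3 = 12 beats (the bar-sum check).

1) 0.0ms=0b +250.0ms=3/5b
2) 250.0ms=3/5b +250.0ms=3/5b
3) 500.0ms=6/5b +250.0ms=3/5b
4) 750.0ms=9/5b +250.0ms=3/5b
5) 1000.0ms=12/5b +250.0ms=3/5b
6) 1250.0ms=3b +625.0ms=3/2b
7) 1875.0ms=9/2b +312.5ms=3/4b
8) 2187.5ms=21/4b +312.5ms=3/4b
9) 2500.0ms=6b +625.0ms=3/2b
10) 3125.0ms=15/2b +625.0ms=3/2b
11) 3750.0ms=9b +178.571ms=3/7b
12) 3928.571ms=66/7b +178.571ms=3/7b
13) 4107.143ms=69/7b +178.571ms=3/7b
14) 4285.714ms=72/7b +178.571ms=3/7b
15) 4464.286ms=75/7b +357.143ms=6/7b
16) 4821.429ms=81/7b +178.571ms=3/7b
Σ=12b of 12 (144bpm 3/4) — PASS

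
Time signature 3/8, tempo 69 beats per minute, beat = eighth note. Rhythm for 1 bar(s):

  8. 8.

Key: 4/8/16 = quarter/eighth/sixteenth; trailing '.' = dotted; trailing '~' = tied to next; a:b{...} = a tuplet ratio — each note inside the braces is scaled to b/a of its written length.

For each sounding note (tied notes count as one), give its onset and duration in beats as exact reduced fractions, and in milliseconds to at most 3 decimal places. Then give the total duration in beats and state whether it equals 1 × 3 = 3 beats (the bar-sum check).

1) 0.0ms=0b +1304.348ms=3/2b
2) 1304.348ms=3/2b +1304.348ms=3/2b
Σ=3b of 3 (69bpm 3/8) — PASS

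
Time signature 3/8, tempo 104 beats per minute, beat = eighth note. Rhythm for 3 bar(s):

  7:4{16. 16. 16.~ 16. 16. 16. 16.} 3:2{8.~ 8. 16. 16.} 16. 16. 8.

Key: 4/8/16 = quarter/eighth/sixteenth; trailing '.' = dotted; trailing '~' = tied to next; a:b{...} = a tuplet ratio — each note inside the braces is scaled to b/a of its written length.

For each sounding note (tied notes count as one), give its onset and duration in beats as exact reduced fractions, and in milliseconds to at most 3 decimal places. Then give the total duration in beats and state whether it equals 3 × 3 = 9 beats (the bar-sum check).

1) 0.0ms=0b +247.253ms=3/7b
2) 247.253ms=3/7b +247.253ms=3/7b
3) 494.505ms=6/7b +494.505ms=6/7b
4) 989.011ms=12/7b +247.253ms=3/7b
5) 1236.264ms=15/7b +247.253ms=3/7b
6) 1483.516ms=18/7b +247.253ms=3/7b
7) 1730.769ms=3b +1153.846ms=2b
8) 2884.615ms=5b +288.462ms=1/2b
9) 3173.077ms=11/2b +288.462ms=1/2b
10) 3461.538ms=6b +432.692ms=3/4b
11) 3894.231ms=27/4b +432.692ms=3/4b
12) 4326.923ms=15/2b +865.385ms=3/2b
Σ=9b of 9 (104bpm 3/8) — PASS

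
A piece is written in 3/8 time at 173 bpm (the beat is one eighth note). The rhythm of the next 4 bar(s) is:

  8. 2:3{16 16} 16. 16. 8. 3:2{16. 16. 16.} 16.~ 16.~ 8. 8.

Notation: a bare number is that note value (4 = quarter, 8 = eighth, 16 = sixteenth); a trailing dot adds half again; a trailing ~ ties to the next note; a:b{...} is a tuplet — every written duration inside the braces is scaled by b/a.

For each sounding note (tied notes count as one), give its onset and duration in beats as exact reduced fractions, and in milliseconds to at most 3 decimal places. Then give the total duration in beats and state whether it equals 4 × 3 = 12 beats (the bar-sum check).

1) 0.0ms=0b +520.231ms=3/2b
2) 520.231ms=3/2b +260.116ms=3/4b
3) 780.347ms=9/4b +260.116ms=3/4b
4) 1040.462ms=3b +260.116ms=3/4b
5) 1300.578ms=15/4b +260.116ms=3/4b
6) 1560.694ms=9/2b +520.231ms=3/2b
7) 2080.925ms=6b +173.41ms=1/2b
8) 2254.335ms=13/2b +173.41ms=1/2b
9) 2427.746ms=7b +173.41ms=1/2b
10) 2601.156ms=15/2b +1040.462ms=3b
11) 3641.618ms=21/2b +520.231ms=3/2b
Σ=12b of 12 (173bpm 3/8) — PASS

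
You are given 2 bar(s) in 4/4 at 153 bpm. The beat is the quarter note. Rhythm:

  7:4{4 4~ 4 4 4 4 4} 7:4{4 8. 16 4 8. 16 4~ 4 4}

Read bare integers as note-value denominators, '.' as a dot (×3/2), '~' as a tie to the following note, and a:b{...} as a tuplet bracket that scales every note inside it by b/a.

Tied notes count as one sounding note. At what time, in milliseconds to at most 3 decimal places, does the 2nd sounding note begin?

note 2 onset = 4/7b = 224.09ms

1. 0.0ms @ 0 + 224.09ms (4/7)
2. 224.09ms @ 4/7 + 448.179ms (8/7)
3. 672.269ms @ 12/7 + 224.09ms (4/7)
4. 896.359ms @ 16/7 + 224.09ms (4/7)
5. 1120.448ms @ 20/7 + 224.09ms (4/7)
6. 1344.538ms @ 24/7 + 224.09ms (4/7)
7. 1568.627ms @ 4 + 224.09ms (4/7)
8. 1792.717ms @ 32/7 + 168.067ms (3/7)
9. 1960.784ms @ 5 + 56.022ms (1/7)
10. 2016.807ms @ 36/7 + 224.09ms (4/7)
11. 2240.896ms @ 40/7 + 168.067ms (3/7)
12. 2408.964ms @ 43/7 + 56.022ms (1/7)
13. 2464.986ms @ 44/7 + 448.179ms (8/7)
14. 2913.165ms @ 52/7 + 224.09ms (4/7)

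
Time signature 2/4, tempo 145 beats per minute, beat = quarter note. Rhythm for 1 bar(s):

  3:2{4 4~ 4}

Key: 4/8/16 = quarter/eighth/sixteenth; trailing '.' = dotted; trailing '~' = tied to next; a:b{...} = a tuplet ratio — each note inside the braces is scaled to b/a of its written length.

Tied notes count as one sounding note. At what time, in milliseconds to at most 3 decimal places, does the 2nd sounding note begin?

note 2 onset = 2/3b = 275.862ms

1. 0.0ms @ 0 + 275.862ms (2/3)
2. 275.862ms @ 2/3 + 551.724ms (4/3)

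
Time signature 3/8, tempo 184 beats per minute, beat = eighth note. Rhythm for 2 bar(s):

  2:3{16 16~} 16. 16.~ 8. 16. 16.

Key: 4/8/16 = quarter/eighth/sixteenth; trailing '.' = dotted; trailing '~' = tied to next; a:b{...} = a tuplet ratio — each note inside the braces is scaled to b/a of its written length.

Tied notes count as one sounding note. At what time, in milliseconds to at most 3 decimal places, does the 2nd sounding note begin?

note 2 onset = 3/4b = 244.565ms

1. 0.0ms @ 0 + 244.565ms (3/4)
2. 244.565ms @ 3/4 + 489.13ms (3/2)
3. 733.696ms @ 9/4 + 733.696ms (9/4)
4. 1467.391ms @ 9/2 + 244.565ms (3/4)
5. 1711.957ms @ 21/4 + 244.565ms (3/4)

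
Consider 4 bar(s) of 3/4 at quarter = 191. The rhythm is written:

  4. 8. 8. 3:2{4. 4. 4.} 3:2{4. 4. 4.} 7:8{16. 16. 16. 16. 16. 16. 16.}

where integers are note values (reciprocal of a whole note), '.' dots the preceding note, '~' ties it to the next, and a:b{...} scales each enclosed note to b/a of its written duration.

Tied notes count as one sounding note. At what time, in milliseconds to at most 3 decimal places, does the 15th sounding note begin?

note 15 onset = 78/7b = 3500.374ms

1. 0.0ms @ 0 + 471.204ms (3/2)
2. 471.204ms @ 3/2 + 235.602ms (3/4)
3. 706.806ms @ 9/4 + 235.602ms (3/4)
4. 942.408ms @ 3 + 314.136ms (1)
5. 1256.545ms @ 4 + 314.136ms (1)
6. 1570.681ms @ 5 + 314.136ms (1)
7. 1884.817ms @ 6 + 314.136ms (1)
8. 2198.953ms @ 7 + 314.136ms (1)
9. 2513.089ms @ 8 + 314.136ms (1)
10. 2827.225ms @ 9 + 134.63ms (3/7)
11. 2961.855ms @ 66/7 + 134.63ms (3/7)
12. 3096.485ms @ 69/7 + 134.63ms (3/7)
13. 3231.114ms @ 72/7 + 134.63ms (3/7)
14. 3365.744ms @ 75/7 + 134.63ms (3/7)
15. 3500.374ms @ 78/7 + 134.63ms (3/7)
16. 3635.004ms @ 81/7 + 134.63ms (3/7)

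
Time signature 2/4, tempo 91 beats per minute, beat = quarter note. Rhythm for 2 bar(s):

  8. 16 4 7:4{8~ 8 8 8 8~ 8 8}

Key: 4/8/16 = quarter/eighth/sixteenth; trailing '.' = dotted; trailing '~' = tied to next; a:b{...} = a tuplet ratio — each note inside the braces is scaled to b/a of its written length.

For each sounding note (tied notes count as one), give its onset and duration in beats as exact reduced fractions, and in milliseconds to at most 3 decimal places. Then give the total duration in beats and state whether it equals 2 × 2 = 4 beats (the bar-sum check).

1) 0.0ms=0b +494.505ms=3/4b
2) 494.505ms=3/4b +164.835ms=1/4b
3) 659.341ms=1b +659.341ms=1b
4) 1318.681ms=2b +376.766ms=4/7b
5) 1695.447ms=18/7b +188.383ms=2/7b
6) 1883.83ms=20/7b +188.383ms=2/7b
7) 2072.214ms=22/7b +376.766ms=4/7b
8) 2448.98ms=26/7b +188.383ms=2/7b
Σ=4b of 4 (91bpm 2/4) — PASS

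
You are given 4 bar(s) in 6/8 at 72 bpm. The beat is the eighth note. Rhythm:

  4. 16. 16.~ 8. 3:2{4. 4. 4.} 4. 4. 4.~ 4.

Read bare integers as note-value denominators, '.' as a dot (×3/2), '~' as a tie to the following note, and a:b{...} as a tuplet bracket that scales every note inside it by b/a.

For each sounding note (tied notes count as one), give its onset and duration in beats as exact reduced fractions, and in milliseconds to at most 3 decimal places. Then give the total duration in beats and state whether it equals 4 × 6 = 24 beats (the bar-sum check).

1) 0.0ms=0b +2500.0ms=3b
2) 2500.0ms=3b +625.0ms=3/4b
3) 3125.0ms=15/4b +1875.0ms=9/4b
4) 5000.0ms=6b +1666.667ms=2b
5) 6666.667ms=8b +1666.667ms=2b
6) 8333.333ms=10b +1666.667ms=2b
7) 10000.0ms=12b +2500.0ms=3b
8) 12500.0ms=15b +2500.0ms=3b
9) 15000.0ms=18b +5000.0ms=6b
Σ=24b of 24 (72bpm 6/8) — PASS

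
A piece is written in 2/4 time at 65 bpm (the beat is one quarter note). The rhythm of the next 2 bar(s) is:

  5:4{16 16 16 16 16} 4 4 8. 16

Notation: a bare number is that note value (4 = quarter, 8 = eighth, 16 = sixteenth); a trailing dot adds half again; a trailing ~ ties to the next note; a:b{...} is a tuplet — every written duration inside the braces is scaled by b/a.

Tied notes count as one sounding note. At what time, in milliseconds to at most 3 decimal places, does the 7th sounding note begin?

1. 0.0ms @ 0 + 184.615ms (1/5)
2. 184.615ms @ 1/5 + 184.615ms (1/5)
3. 369.231ms @ 2/5 + 184.615ms (1/5)
4. 553.846ms @ 3/5 + 184.615ms (1/5)
5. 738.462ms @ 4/5 + 184.615ms (1/5)
6. 923.077ms @ 1 + 923.077ms (1)
7. 1846.154ms @ 2 + 923.077ms (1)
8. 2769.231ms @ 3 + 692.308ms (3/4)
9. 3461.538ms @ 15/4 + 230.769ms (1/4)

note 7 onset = 2b = 1846.154ms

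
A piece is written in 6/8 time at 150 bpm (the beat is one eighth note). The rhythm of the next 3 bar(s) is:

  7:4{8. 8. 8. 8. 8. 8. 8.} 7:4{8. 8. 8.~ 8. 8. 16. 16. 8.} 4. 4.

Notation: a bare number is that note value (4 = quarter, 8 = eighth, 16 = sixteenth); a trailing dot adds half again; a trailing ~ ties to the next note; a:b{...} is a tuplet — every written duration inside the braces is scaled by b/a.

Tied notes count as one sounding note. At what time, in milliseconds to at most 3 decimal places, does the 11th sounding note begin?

1. 0.0ms @ 0 + 342.857ms (6/7)
2. 342.857ms @ 6/7 + 342.857ms (6/7)
3. 685.714ms @ 12/7 + 342.857ms (6/7)
4. 1028.571ms @ 18/7 + 342.857ms (6/7)
5. 1371.429ms @ 24/7 + 342.857ms (6/7)
6. 1714.286ms @ 30/7 + 342.857ms (6/7)
7. 2057.143ms @ 36/7 + 342.857ms (6/7)
8. 2400.0ms @ 6 + 342.857ms (6/7)
9. 2742.857ms @ 48/7 + 342.857ms (6/7)
10. 3085.714ms @ 54/7 + 685.714ms (12/7)
11. 3771.429ms @ 66/7 + 342.857ms (6/7)
12. 4114.286ms @ 72/7 + 171.429ms (3/7)
13. 4285.714ms @ 75/7 + 171.429ms (3/7)
14. 4457.143ms @ 78/7 + 342.857ms (6/7)
15. 4800.0ms @ 12 + 1200.0ms (3)
16. 6000.0ms @ 15 + 1200.0ms (3)

note 11 onset = 66/7b = 3771.429ms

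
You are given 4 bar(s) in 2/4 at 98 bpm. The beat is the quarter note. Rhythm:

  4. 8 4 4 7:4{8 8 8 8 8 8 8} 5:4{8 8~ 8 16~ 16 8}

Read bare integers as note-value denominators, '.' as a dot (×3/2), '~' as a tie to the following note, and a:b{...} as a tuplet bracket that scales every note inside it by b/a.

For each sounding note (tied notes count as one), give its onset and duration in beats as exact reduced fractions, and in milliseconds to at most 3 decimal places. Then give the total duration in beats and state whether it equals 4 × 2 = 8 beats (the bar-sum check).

1) 0.0ms=0b +918.367ms=3/2b
2) 918.367ms=3/2b +306.122ms=1/2b
3) 1224.49ms=2b +612.245ms=1b
4) 1836.735ms=3b +612.245ms=1b
5) 2448.98ms=4b +174.927ms=2/7b
6) 2623.907ms=30/7b +174.927ms=2/7b
7) 2798.834ms=32/7b +174.927ms=2/7b
8) 2973.761ms=34/7b +174.927ms=2/7b
9) 3148.688ms=36/7b +174.927ms=2/7b
10) 3323.615ms=38/7b +174.927ms=2/7b
11) 3498.542ms=40/7b +174.927ms=2/7b
12) 3673.469ms=6b +244.898ms=2/5b
13) 3918.367ms=32/5b +489.796ms=4/5b
14) 4408.163ms=36/5b +244.898ms=2/5b
15) 4653.061ms=38/5b +244.898ms=2/5b
Σ=8b of 8 (98bpm 2/4) — PASS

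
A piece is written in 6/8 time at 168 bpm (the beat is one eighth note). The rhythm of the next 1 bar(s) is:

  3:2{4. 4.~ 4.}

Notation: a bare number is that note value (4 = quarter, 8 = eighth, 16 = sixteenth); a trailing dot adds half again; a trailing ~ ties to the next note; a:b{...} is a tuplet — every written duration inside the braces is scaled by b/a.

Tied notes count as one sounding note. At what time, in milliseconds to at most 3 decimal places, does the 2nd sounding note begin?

1. 0.0ms @ 0 + 714.286ms (2)
2. 714.286ms @ 2 + 1428.571ms (4)

note 2 onset = 2b = 714.286ms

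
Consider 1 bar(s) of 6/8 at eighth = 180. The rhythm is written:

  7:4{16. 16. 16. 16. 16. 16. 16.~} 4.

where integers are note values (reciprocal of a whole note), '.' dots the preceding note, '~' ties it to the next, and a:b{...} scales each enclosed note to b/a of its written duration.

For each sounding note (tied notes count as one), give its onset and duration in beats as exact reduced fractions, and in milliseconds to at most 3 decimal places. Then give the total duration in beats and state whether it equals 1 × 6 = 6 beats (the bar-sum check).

1) 0.0ms=0b +142.857ms=3/7b
2) 142.857ms=3/7b +142.857ms=3/7b
3) 285.714ms=6/7b +142.857ms=3/7b
4) 428.571ms=9/7b +142.857ms=3/7b
5) 571.429ms=12/7b +142.857ms=3/7b
6) 714.286ms=15/7b +142.857ms=3/7b
7) 857.143ms=18/7b +1142.857ms=24/7b
Σ=6b of 6 (180bpm 6/8) — PASS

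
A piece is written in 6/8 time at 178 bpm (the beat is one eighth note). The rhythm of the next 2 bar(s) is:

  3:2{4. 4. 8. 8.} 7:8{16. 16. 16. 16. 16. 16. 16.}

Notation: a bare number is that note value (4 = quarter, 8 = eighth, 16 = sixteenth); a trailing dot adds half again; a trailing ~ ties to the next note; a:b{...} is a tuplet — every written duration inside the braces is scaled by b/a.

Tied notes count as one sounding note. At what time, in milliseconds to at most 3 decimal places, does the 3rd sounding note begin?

1. 0.0ms @ 0 + 674.157ms (2)
2. 674.157ms @ 2 + 674.157ms (2)
3. 1348.315ms @ 4 + 337.079ms (1)
4. 1685.393ms @ 5 + 337.079ms (1)
5. 2022.472ms @ 6 + 288.925ms (6/7)
6. 2311.396ms @ 48/7 + 288.925ms (6/7)
7. 2600.321ms @ 54/7 + 288.925ms (6/7)
8. 2889.246ms @ 60/7 + 288.925ms (6/7)
9. 3178.17ms @ 66/7 + 288.925ms (6/7)
10. 3467.095ms @ 72/7 + 288.925ms (6/7)
11. 3756.019ms @ 78/7 + 288.925ms (6/7)

note 3 onset = 4b = 1348.315ms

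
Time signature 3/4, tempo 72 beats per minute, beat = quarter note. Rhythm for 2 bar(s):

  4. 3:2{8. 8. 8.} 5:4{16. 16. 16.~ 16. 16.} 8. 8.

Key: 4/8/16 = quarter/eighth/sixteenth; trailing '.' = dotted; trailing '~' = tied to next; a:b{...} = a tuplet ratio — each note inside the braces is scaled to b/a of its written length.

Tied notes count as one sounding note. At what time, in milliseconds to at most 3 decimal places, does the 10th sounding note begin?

1. 0.0ms @ 0 + 1250.0ms (3/2)
2. 1250.0ms @ 3/2 + 416.667ms (1/2)
3. 1666.667ms @ 2 + 416.667ms (1/2)
4. 2083.333ms @ 5/2 + 416.667ms (1/2)
5. 2500.0ms @ 3 + 250.0ms (3/10)
6. 2750.0ms @ 33/10 + 250.0ms (3/10)
7. 3000.0ms @ 18/5 + 500.0ms (3/5)
8. 3500.0ms @ 21/5 + 250.0ms (3/10)
9. 3750.0ms @ 9/2 + 625.0ms (3/4)
10. 4375.0ms @ 21/4 + 625.0ms (3/4)

note 10 onset = 21/4b = 4375.0ms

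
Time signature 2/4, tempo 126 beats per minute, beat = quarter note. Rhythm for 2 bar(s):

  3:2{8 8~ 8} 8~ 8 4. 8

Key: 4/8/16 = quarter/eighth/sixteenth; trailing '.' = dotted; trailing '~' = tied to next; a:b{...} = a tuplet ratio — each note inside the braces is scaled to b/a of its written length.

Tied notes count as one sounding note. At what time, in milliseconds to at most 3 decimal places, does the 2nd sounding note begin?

1. 0.0ms @ 0 + 158.73ms (1/3)
2. 158.73ms @ 1/3 + 317.46ms (2/3)
3. 476.19ms @ 1 + 476.19ms (1)
4. 952.381ms @ 2 + 714.286ms (3/2)
5. 1666.667ms @ 7/2 + 238.095ms (1/2)

note 2 onset = 1/3b = 158.73ms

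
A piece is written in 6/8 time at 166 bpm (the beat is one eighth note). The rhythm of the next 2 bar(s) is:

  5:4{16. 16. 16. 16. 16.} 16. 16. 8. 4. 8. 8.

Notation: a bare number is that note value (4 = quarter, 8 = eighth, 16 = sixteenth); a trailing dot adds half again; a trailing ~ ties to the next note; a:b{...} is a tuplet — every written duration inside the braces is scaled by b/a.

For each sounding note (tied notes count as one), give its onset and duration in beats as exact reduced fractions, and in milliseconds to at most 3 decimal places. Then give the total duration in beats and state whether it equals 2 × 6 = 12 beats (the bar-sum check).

1) 0.0ms=0b +216.867ms=3/5b
2) 216.867ms=3/5b +216.867ms=3/5b
3) 433.735ms=6/5b +216.867ms=3/5b
4) 650.602ms=9/5b +216.867ms=3/5b
5) 867.47ms=12/5b +216.867ms=3/5b
6) 1084.337ms=3b +271.084ms=3/4b
7) 1355.422ms=15/4b +271.084ms=3/4b
8) 1626.506ms=9/2b +542.169ms=3/2b
9) 2168.675ms=6b +1084.337ms=3b
10) 3253.012ms=9b +542.169ms=3/2b
11) 3795.181ms=21/2b +542.169ms=3/2b
Σ=12b of 12 (166bpm 6/8) — PASS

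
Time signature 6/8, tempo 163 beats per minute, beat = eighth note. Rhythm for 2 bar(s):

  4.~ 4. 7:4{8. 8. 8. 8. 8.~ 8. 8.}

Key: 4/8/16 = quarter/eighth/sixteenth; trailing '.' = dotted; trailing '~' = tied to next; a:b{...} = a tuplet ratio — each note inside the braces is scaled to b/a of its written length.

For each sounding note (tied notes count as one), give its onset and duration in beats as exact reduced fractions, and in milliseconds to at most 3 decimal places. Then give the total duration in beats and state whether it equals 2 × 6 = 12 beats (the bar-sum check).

1) 0.0ms=0b +2208.589ms=6b
2) 2208.589ms=6b +315.513ms=6/7b
3) 2524.102ms=48/7b +315.513ms=6/7b
4) 2839.614ms=54/7b +315.513ms=6/7b
5) 3155.127ms=60/7b +315.513ms=6/7b
6) 3470.64ms=66/7b +631.025ms=12/7b
7) 4101.665ms=78/7b +315.513ms=6/7b
Σ=12b of 12 (163bpm 6/8) — PASS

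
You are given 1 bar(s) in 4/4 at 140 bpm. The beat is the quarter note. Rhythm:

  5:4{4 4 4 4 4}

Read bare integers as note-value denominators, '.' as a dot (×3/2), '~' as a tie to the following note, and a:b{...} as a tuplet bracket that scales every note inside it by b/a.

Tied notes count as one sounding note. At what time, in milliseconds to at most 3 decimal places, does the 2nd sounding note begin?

note 2 onset = 4/5b = 342.857ms

1. 0.0ms @ 0 + 342.857ms (4/5)
2. 342.857ms @ 4/5 + 342.857ms (4/5)
3. 685.714ms @ 8/5 + 342.857ms (4/5)
4. 1028.571ms @ 12/5 + 342.857ms (4/5)
5. 1371.429ms @ 16/5 + 342.857ms (4/5)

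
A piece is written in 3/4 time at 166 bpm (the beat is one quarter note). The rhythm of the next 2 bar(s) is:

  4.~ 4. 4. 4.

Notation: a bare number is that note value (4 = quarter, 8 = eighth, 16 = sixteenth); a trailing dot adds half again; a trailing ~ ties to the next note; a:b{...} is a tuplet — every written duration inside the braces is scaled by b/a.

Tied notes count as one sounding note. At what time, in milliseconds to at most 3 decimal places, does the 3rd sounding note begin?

note 3 onset = 9/2b = 1626.506ms

1. 0.0ms @ 0 + 1084.337ms (3)
2. 1084.337ms @ 3 + 542.169ms (3/2)
3. 1626.506ms @ 9/2 + 542.169ms (3/2)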